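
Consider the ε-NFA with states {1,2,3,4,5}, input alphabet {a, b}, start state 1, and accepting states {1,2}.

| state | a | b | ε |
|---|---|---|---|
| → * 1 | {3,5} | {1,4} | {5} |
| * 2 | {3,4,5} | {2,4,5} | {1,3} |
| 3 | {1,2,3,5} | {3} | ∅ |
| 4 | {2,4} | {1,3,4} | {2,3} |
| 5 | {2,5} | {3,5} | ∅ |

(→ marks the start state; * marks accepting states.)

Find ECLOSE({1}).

{1,5}

Begin with {1}.
1 →ε {5}; add 5.
ε-closure = {1,5}.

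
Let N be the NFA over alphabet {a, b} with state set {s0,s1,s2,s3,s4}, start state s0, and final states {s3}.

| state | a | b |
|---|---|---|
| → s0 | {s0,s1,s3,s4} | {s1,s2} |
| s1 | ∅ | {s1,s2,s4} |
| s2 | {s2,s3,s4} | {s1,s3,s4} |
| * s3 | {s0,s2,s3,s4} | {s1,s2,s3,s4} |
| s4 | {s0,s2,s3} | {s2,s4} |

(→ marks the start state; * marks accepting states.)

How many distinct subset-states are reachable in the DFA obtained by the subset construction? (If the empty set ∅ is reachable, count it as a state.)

Start state of the DFA: {s0}.
{s0} --a--> {s0,s1,s3,s4}  [new]
{s0} --b--> {s1,s2}  [new]
{s0,s1,s3,s4} --a--> {s0,s1,s2,s3,s4}  [new]
{s0,s1,s3,s4} --b--> {s1,s2,s3,s4}  [new]
{s1,s2} --a--> {s2,s3,s4}  [new]
{s1,s2} --b--> {s1,s2,s3,s4}  [seen]
{s0,s1,s2,s3,s4} --a--> {s0,s1,s2,s3,s4}  [seen]
{s0,s1,s2,s3,s4} --b--> {s1,s2,s3,s4}  [seen]
{s1,s2,s3,s4} --a--> {s0,s2,s3,s4}  [new]
{s1,s2,s3,s4} --b--> {s1,s2,s3,s4}  [seen]
{s2,s3,s4} --a--> {s0,s2,s3,s4}  [seen]
{s2,s3,s4} --b--> {s1,s2,s3,s4}  [seen]
{s0,s2,s3,s4} --a--> {s0,s1,s2,s3,s4}  [seen]
{s0,s2,s3,s4} --b--> {s1,s2,s3,s4}  [seen]
Reachable DFA states: {s0}, {s0,s1,s3,s4}, {s1,s2}, {s0,s1,s2,s3,s4}, {s1,s2,s3,s4}, {s2,s3,s4}, {s0,s2,s3,s4}.

7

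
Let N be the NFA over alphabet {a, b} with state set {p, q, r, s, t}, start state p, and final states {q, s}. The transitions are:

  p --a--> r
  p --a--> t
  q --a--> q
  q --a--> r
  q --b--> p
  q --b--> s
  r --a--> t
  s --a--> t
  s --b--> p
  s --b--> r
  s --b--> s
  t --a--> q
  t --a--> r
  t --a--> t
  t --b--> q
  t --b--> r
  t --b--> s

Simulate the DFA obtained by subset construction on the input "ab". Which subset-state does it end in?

{q, r, s}

Start: {p}.
δ(p,a) = {r, t}.
Union: {r, t}.
After a: {r, t}.
δ(r,b) = ∅; δ(t,b) = {q, r, s}.
Union: {q, r, s}.
After b: {q, r, s}.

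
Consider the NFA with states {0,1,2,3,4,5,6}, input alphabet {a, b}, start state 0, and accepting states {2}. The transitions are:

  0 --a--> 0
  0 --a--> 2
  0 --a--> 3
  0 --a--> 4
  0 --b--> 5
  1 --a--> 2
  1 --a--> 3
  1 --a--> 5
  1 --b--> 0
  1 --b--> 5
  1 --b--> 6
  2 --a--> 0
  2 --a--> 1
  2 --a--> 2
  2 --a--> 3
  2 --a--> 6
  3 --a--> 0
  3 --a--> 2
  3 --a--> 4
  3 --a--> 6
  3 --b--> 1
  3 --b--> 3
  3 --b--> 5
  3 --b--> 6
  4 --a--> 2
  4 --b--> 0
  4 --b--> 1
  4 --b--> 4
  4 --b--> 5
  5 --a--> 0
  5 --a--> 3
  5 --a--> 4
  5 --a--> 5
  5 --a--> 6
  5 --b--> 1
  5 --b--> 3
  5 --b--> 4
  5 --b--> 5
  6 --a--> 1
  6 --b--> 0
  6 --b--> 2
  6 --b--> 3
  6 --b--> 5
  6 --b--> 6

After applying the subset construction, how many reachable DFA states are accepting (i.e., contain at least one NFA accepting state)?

4

Start state of the DFA: {0}.
{0} --a--> {0,2,3,4}  [new]
{0} --b--> {5}  [new]
{0,2,3,4} --a--> {0,1,2,3,4,6}  [new]
{0,2,3,4} --b--> {0,1,3,4,5,6}  [new]
{5} --a--> {0,3,4,5,6}  [new]
{5} --b--> {1,3,4,5}  [new]
{0,1,2,3,4,6} --a--> {0,1,2,3,4,5,6}  [new]
{0,1,2,3,4,6} --b--> {0,1,2,3,4,5,6}  [seen]
{0,1,3,4,5,6} --a--> {0,1,2,3,4,5,6}  [seen]
{0,1,3,4,5,6} --b--> {0,1,2,3,4,5,6}  [seen]
{0,3,4,5,6} --a--> {0,1,2,3,4,5,6}  [seen]
{0,3,4,5,6} --b--> {0,1,2,3,4,5,6}  [seen]
{1,3,4,5} --a--> {0,2,3,4,5,6}  [new]
{1,3,4,5} --b--> {0,1,3,4,5,6}  [seen]
{0,1,2,3,4,5,6} --a--> {0,1,2,3,4,5,6}  [seen]
{0,1,2,3,4,5,6} --b--> {0,1,2,3,4,5,6}  [seen]
{0,2,3,4,5,6} --a--> {0,1,2,3,4,5,6}  [seen]
{0,2,3,4,5,6} --b--> {0,1,2,3,4,5,6}  [seen]
Reachable DFA states: {0}, {0,2,3,4}, {5}, {0,1,2,3,4,6}, {0,1,3,4,5,6}, {0,3,4,5,6}, {1,3,4,5}, {0,1,2,3,4,5,6}, {0,2,3,4,5,6}.
Accepting DFA states (contain an NFA accepting state): {0,2,3,4}, {0,1,2,3,4,6}, {0,1,2,3,4,5,6}, {0,2,3,4,5,6}.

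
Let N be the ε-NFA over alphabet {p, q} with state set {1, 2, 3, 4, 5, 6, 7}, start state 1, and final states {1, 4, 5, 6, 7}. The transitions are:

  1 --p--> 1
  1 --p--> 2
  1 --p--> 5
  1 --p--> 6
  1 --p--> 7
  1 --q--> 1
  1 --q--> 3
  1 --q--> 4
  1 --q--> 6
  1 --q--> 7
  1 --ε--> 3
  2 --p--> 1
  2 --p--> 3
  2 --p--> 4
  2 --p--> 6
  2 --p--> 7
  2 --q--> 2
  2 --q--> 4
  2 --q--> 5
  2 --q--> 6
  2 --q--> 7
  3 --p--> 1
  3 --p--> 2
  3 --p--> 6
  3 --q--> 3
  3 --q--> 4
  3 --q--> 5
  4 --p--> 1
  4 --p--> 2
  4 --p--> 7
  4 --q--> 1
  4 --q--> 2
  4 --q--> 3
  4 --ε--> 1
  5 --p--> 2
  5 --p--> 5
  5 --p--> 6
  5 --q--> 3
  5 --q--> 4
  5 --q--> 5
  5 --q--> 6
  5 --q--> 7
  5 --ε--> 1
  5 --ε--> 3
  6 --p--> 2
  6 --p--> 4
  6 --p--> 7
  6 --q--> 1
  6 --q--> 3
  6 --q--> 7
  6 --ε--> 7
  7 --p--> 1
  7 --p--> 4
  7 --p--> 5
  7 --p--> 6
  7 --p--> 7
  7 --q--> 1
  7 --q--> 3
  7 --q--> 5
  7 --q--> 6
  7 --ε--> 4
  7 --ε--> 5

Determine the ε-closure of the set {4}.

{1, 3, 4}

Begin with {4}.
4 →ε {1}; add 1.
1 →ε {3}; add 3.
ε-closure = {1, 3, 4}.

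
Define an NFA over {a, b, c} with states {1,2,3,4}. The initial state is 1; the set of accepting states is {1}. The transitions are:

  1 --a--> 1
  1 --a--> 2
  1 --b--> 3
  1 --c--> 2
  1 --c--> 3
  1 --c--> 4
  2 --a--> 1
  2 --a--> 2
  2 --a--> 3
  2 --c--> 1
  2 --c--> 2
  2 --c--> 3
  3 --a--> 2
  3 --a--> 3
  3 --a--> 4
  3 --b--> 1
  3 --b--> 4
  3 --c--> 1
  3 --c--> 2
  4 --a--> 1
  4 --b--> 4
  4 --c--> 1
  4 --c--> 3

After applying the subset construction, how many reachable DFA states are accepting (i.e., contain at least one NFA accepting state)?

Start state of the DFA: {1}.
{1} --a--> {1,2}  [new]
{1} --b--> {3}  [new]
{1} --c--> {2,3,4}  [new]
{1,2} --a--> {1,2,3}  [new]
{1,2} --b--> {3}  [seen]
{1,2} --c--> {1,2,3,4}  [new]
{3} --a--> {2,3,4}  [seen]
{3} --b--> {1,4}  [new]
{3} --c--> {1,2}  [seen]
{2,3,4} --a--> {1,2,3,4}  [seen]
{2,3,4} --b--> {1,4}  [seen]
{2,3,4} --c--> {1,2,3}  [seen]
{1,2,3} --a--> {1,2,3,4}  [seen]
{1,2,3} --b--> {1,3,4}  [new]
{1,2,3} --c--> {1,2,3,4}  [seen]
{1,2,3,4} --a--> {1,2,3,4}  [seen]
{1,2,3,4} --b--> {1,3,4}  [seen]
{1,2,3,4} --c--> {1,2,3,4}  [seen]
{1,4} --a--> {1,2}  [seen]
{1,4} --b--> {3,4}  [new]
{1,4} --c--> {1,2,3,4}  [seen]
{1,3,4} --a--> {1,2,3,4}  [seen]
{1,3,4} --b--> {1,3,4}  [seen]
{1,3,4} --c--> {1,2,3,4}  [seen]
{3,4} --a--> {1,2,3,4}  [seen]
{3,4} --b--> {1,4}  [seen]
{3,4} --c--> {1,2,3}  [seen]
Reachable DFA states: {1}, {1,2}, {3}, {2,3,4}, {1,2,3}, {1,2,3,4}, {1,4}, {1,3,4}, {3,4}.
Accepting DFA states (contain an NFA accepting state): {1}, {1,2}, {1,2,3}, {1,2,3,4}, {1,4}, {1,3,4}.

6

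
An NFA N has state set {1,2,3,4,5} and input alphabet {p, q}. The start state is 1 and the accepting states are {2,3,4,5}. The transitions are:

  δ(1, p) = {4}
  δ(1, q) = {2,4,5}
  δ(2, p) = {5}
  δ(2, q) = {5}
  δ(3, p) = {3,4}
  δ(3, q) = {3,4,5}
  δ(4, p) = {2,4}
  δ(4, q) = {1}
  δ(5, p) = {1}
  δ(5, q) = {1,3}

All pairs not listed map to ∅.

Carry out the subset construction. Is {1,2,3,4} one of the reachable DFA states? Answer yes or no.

yes

Start state of the DFA: {1}.
{1} --p--> {4}  [new]
{1} --q--> {2,4,5}  [new]
{4} --p--> {2,4}  [new]
{4} --q--> {1}  [seen]
{2,4,5} --p--> {1,2,4,5}  [new]
{2,4,5} --q--> {1,3,5}  [new]
{2,4} --p--> {2,4,5}  [seen]
{2,4} --q--> {1,5}  [new]
{1,2,4,5} --p--> {1,2,4,5}  [seen]
{1,2,4,5} --q--> {1,2,3,4,5}  [new]
{1,3,5} --p--> {1,3,4}  [new]
{1,3,5} --q--> {1,2,3,4,5}  [seen]
{1,5} --p--> {1,4}  [new]
{1,5} --q--> {1,2,3,4,5}  [seen]
{1,2,3,4,5} --p--> {1,2,3,4,5}  [seen]
{1,2,3,4,5} --q--> {1,2,3,4,5}  [seen]
{1,3,4} --p--> {2,3,4}  [new]
{1,3,4} --q--> {1,2,3,4,5}  [seen]
{1,4} --p--> {2,4}  [seen]
{1,4} --q--> {1,2,4,5}  [seen]
{2,3,4} --p--> {2,3,4,5}  [new]
{2,3,4} --q--> {1,3,4,5}  [new]
{2,3,4,5} --p--> {1,2,3,4,5}  [seen]
{2,3,4,5} --q--> {1,3,4,5}  [seen]
{1,3,4,5} --p--> {1,2,3,4}  [new]
{1,3,4,5} --q--> {1,2,3,4,5}  [seen]
{1,2,3,4} --p--> {2,3,4,5}  [seen]
{1,2,3,4} --q--> {1,2,3,4,5}  [seen]
Reachable DFA states: {1}, {4}, {2,4,5}, {2,4}, {1,2,4,5}, {1,3,5}, {1,5}, {1,2,3,4,5}, {1,3,4}, {1,4}, {2,3,4}, {2,3,4,5}, {1,3,4,5}, {1,2,3,4}.
{1,2,3,4} is among them.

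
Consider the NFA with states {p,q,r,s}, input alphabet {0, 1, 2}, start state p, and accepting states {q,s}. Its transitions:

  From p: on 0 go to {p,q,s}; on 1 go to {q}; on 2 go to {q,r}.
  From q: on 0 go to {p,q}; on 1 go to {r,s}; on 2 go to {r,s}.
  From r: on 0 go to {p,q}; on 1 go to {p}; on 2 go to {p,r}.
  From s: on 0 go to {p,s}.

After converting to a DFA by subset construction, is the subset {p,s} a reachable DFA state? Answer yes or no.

Start state of the DFA: {p}.
{p} --0--> {p,q,s}  [new]
{p} --1--> {q}  [new]
{p} --2--> {q,r}  [new]
{p,q,s} --0--> {p,q,s}  [seen]
{p,q,s} --1--> {q,r,s}  [new]
{p,q,s} --2--> {q,r,s}  [seen]
{q} --0--> {p,q}  [new]
{q} --1--> {r,s}  [new]
{q} --2--> {r,s}  [seen]
{q,r} --0--> {p,q}  [seen]
{q,r} --1--> {p,r,s}  [new]
{q,r} --2--> {p,r,s}  [seen]
{q,r,s} --0--> {p,q,s}  [seen]
{q,r,s} --1--> {p,r,s}  [seen]
{q,r,s} --2--> {p,r,s}  [seen]
{p,q} --0--> {p,q,s}  [seen]
{p,q} --1--> {q,r,s}  [seen]
{p,q} --2--> {q,r,s}  [seen]
{r,s} --0--> {p,q,s}  [seen]
{r,s} --1--> {p}  [seen]
{r,s} --2--> {p,r}  [new]
{p,r,s} --0--> {p,q,s}  [seen]
{p,r,s} --1--> {p,q}  [seen]
{p,r,s} --2--> {p,q,r}  [new]
{p,r} --0--> {p,q,s}  [seen]
{p,r} --1--> {p,q}  [seen]
{p,r} --2--> {p,q,r}  [seen]
{p,q,r} --0--> {p,q,s}  [seen]
{p,q,r} --1--> {p,q,r,s}  [new]
{p,q,r} --2--> {p,q,r,s}  [seen]
{p,q,r,s} --0--> {p,q,s}  [seen]
{p,q,r,s} --1--> {p,q,r,s}  [seen]
{p,q,r,s} --2--> {p,q,r,s}  [seen]
Reachable DFA states: {p}, {p,q,s}, {q}, {q,r}, {q,r,s}, {p,q}, {r,s}, {p,r,s}, {p,r}, {p,q,r}, {p,q,r,s}.
{p,s} is not among them.

no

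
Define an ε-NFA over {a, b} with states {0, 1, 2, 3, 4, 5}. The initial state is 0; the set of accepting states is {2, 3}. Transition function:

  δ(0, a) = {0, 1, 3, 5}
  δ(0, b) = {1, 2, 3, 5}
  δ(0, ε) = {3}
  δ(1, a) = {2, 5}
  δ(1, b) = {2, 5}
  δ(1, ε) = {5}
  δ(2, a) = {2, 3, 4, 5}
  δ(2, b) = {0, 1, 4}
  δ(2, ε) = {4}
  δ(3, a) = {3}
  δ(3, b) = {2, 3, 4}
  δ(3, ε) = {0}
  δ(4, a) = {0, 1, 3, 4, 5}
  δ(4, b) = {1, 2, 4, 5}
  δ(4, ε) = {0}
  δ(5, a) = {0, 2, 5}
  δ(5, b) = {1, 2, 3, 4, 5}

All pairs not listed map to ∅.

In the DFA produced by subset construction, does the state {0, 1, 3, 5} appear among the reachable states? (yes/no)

yes

Start state of the DFA: {0, 3} (ε-closure of the NFA start).
{0, 3} --a--> {0, 1, 3, 5}  [new]
{0, 3} --b--> {0, 1, 2, 3, 4, 5}  [new]
{0, 1, 3, 5} --a--> {0, 1, 2, 3, 4, 5}  [seen]
{0, 1, 3, 5} --b--> {0, 1, 2, 3, 4, 5}  [seen]
{0, 1, 2, 3, 4, 5} --a--> {0, 1, 2, 3, 4, 5}  [seen]
{0, 1, 2, 3, 4, 5} --b--> {0, 1, 2, 3, 4, 5}  [seen]
Reachable DFA states: {0, 3}, {0, 1, 3, 5}, {0, 1, 2, 3, 4, 5}.
{0, 1, 3, 5} is among them.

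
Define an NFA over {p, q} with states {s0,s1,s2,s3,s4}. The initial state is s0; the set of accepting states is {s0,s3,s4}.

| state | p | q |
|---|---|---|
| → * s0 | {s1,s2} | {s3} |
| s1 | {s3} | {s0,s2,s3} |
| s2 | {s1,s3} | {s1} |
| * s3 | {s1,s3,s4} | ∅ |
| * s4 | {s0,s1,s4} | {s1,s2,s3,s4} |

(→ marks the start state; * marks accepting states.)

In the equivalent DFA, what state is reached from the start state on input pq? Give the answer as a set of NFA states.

Start: {s0}.
δ(s0,p) = {s1,s2}.
Union: {s1,s2}.
After p: {s1,s2}.
δ(s1,q) = {s0,s2,s3}; δ(s2,q) = {s1}.
Union: {s0,s1,s2,s3}.
After q: {s0,s1,s2,s3}.

{s0,s1,s2,s3}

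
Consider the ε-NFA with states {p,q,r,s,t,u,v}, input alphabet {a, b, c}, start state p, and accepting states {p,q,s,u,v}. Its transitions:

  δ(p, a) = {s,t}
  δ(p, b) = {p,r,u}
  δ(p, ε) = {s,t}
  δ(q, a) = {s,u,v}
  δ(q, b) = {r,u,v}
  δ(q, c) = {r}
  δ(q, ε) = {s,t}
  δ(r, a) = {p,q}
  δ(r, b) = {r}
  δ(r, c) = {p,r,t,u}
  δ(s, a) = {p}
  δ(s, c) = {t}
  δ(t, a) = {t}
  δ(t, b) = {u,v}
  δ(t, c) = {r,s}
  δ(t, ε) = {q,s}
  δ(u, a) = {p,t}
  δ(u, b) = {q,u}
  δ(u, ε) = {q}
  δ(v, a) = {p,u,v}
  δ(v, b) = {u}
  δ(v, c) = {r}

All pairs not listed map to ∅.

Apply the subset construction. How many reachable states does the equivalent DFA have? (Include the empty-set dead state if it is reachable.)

6

Start state of the DFA: {p,q,s,t} (ε-closure of the NFA start).
{p,q,s,t} --a--> {p,q,s,t,u,v}  [new]
{p,q,s,t} --b--> {p,q,r,s,t,u,v}  [new]
{p,q,s,t} --c--> {q,r,s,t}  [new]
{p,q,s,t,u,v} --a--> {p,q,s,t,u,v}  [seen]
{p,q,s,t,u,v} --b--> {p,q,r,s,t,u,v}  [seen]
{p,q,s,t,u,v} --c--> {q,r,s,t}  [seen]
{p,q,r,s,t,u,v} --a--> {p,q,s,t,u,v}  [seen]
{p,q,r,s,t,u,v} --b--> {p,q,r,s,t,u,v}  [seen]
{p,q,r,s,t,u,v} --c--> {p,q,r,s,t,u}  [new]
{q,r,s,t} --a--> {p,q,s,t,u,v}  [seen]
{q,r,s,t} --b--> {q,r,s,t,u,v}  [new]
{q,r,s,t} --c--> {p,q,r,s,t,u}  [seen]
{p,q,r,s,t,u} --a--> {p,q,s,t,u,v}  [seen]
{p,q,r,s,t,u} --b--> {p,q,r,s,t,u,v}  [seen]
{p,q,r,s,t,u} --c--> {p,q,r,s,t,u}  [seen]
{q,r,s,t,u,v} --a--> {p,q,s,t,u,v}  [seen]
{q,r,s,t,u,v} --b--> {q,r,s,t,u,v}  [seen]
{q,r,s,t,u,v} --c--> {p,q,r,s,t,u}  [seen]
Reachable DFA states: {p,q,s,t}, {p,q,s,t,u,v}, {p,q,r,s,t,u,v}, {q,r,s,t}, {p,q,r,s,t,u}, {q,r,s,t,u,v}.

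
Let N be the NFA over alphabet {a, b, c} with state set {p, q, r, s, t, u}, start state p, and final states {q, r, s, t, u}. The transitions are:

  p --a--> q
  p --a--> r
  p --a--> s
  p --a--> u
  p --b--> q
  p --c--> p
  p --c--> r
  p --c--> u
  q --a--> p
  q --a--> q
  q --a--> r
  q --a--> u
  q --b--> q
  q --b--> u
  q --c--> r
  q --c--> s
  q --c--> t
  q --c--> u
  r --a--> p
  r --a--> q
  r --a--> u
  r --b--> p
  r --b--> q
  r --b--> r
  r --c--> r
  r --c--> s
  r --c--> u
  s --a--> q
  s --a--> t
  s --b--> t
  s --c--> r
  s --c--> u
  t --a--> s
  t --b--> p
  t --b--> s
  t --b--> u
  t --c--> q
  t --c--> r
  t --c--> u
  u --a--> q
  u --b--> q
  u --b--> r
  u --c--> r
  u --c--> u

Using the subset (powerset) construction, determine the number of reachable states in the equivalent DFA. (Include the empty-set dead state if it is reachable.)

Start state of the DFA: {p}.
{p} --a--> {q, r, s, u}  [new]
{p} --b--> {q}  [new]
{p} --c--> {p, r, u}  [new]
{q, r, s, u} --a--> {p, q, r, t, u}  [new]
{q, r, s, u} --b--> {p, q, r, t, u}  [seen]
{q, r, s, u} --c--> {r, s, t, u}  [new]
{q} --a--> {p, q, r, u}  [new]
{q} --b--> {q, u}  [new]
{q} --c--> {r, s, t, u}  [seen]
{p, r, u} --a--> {p, q, r, s, u}  [new]
{p, r, u} --b--> {p, q, r}  [new]
{p, r, u} --c--> {p, r, s, u}  [new]
{p, q, r, t, u} --a--> {p, q, r, s, u}  [seen]
{p, q, r, t, u} --b--> {p, q, r, s, u}  [seen]
{p, q, r, t, u} --c--> {p, q, r, s, t, u}  [new]
{r, s, t, u} --a--> {p, q, s, t, u}  [new]
{r, s, t, u} --b--> {p, q, r, s, t, u}  [seen]
{r, s, t, u} --c--> {q, r, s, u}  [seen]
{p, q, r, u} --a--> {p, q, r, s, u}  [seen]
{p, q, r, u} --b--> {p, q, r, u}  [seen]
{p, q, r, u} --c--> {p, r, s, t, u}  [new]
{q, u} --a--> {p, q, r, u}  [seen]
{q, u} --b--> {q, r, u}  [new]
{q, u} --c--> {r, s, t, u}  [seen]
{p, q, r, s, u} --a--> {p, q, r, s, t, u}  [seen]
{p, q, r, s, u} --b--> {p, q, r, t, u}  [seen]
{p, q, r, s, u} --c--> {p, r, s, t, u}  [seen]
{p, q, r} --a--> {p, q, r, s, u}  [seen]
{p, q, r} --b--> {p, q, r, u}  [seen]
{p, q, r} --c--> {p, r, s, t, u}  [seen]
{p, r, s, u} --a--> {p, q, r, s, t, u}  [seen]
{p, r, s, u} --b--> {p, q, r, t}  [new]
{p, r, s, u} --c--> {p, r, s, u}  [seen]
{p, q, r, s, t, u} --a--> {p, q, r, s, t, u}  [seen]
{p, q, r, s, t, u} --b--> {p, q, r, s, t, u}  [seen]
{p, q, r, s, t, u} --c--> {p, q, r, s, t, u}  [seen]
{p, q, s, t, u} --a--> {p, q, r, s, t, u}  [seen]
{p, q, s, t, u} --b--> {p, q, r, s, t, u}  [seen]
{p, q, s, t, u} --c--> {p, q, r, s, t, u}  [seen]
{p, r, s, t, u} --a--> {p, q, r, s, t, u}  [seen]
{p, r, s, t, u} --b--> {p, q, r, s, t, u}  [seen]
{p, r, s, t, u} --c--> {p, q, r, s, u}  [seen]
{q, r, u} --a--> {p, q, r, u}  [seen]
{q, r, u} --b--> {p, q, r, u}  [seen]
{q, r, u} --c--> {r, s, t, u}  [seen]
{p, q, r, t} --a--> {p, q, r, s, u}  [seen]
{p, q, r, t} --b--> {p, q, r, s, u}  [seen]
{p, q, r, t} --c--> {p, q, r, s, t, u}  [seen]
Reachable DFA states: {p}, {q, r, s, u}, {q}, {p, r, u}, {p, q, r, t, u}, {r, s, t, u}, {p, q, r, u}, {q, u}, {p, q, r, s, u}, {p, q, r}, {p, r, s, u}, {p, q, r, s, t, u}, {p, q, s, t, u}, {p, r, s, t, u}, {q, r, u}, {p, q, r, t}.

16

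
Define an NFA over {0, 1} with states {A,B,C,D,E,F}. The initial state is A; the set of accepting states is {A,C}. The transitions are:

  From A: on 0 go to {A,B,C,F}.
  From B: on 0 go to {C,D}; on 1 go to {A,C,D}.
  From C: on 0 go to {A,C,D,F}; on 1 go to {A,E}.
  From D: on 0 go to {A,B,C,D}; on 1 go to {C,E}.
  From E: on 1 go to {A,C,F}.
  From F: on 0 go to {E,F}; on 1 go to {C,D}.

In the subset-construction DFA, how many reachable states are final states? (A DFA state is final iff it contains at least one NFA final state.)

7

Start state of the DFA: {A}.
{A} --0--> {A,B,C,F}  [new]
{A} --1--> ∅  [new]
{A,B,C,F} --0--> {A,B,C,D,E,F}  [new]
{A,B,C,F} --1--> {A,C,D,E}  [new]
∅ --0--> ∅  [seen]
∅ --1--> ∅  [seen]
{A,B,C,D,E,F} --0--> {A,B,C,D,E,F}  [seen]
{A,B,C,D,E,F} --1--> {A,C,D,E,F}  [new]
{A,C,D,E} --0--> {A,B,C,D,F}  [new]
{A,C,D,E} --1--> {A,C,E,F}  [new]
{A,C,D,E,F} --0--> {A,B,C,D,E,F}  [seen]
{A,C,D,E,F} --1--> {A,C,D,E,F}  [seen]
{A,B,C,D,F} --0--> {A,B,C,D,E,F}  [seen]
{A,B,C,D,F} --1--> {A,C,D,E}  [seen]
{A,C,E,F} --0--> {A,B,C,D,E,F}  [seen]
{A,C,E,F} --1--> {A,C,D,E,F}  [seen]
Reachable DFA states: {A}, {A,B,C,F}, ∅, {A,B,C,D,E,F}, {A,C,D,E}, {A,C,D,E,F}, {A,B,C,D,F}, {A,C,E,F}.
Accepting DFA states (contain an NFA accepting state): {A}, {A,B,C,F}, {A,B,C,D,E,F}, {A,C,D,E}, {A,C,D,E,F}, {A,B,C,D,F}, {A,C,E,F}.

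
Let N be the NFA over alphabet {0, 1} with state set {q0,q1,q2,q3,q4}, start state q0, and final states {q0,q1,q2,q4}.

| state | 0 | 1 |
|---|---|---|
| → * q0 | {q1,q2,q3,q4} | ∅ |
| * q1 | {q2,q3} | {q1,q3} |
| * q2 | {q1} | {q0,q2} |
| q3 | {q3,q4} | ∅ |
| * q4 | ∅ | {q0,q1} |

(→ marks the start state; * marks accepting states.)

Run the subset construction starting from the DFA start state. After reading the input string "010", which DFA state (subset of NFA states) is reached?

{q1,q2,q3,q4}

Start: {q0}.
δ(q0,0) = {q1,q2,q3,q4}.
Union: {q1,q2,q3,q4}.
After 0: {q1,q2,q3,q4}.
δ(q1,1) = {q1,q3}; δ(q2,1) = {q0,q2}; δ(q3,1) = ∅; δ(q4,1) = {q0,q1}.
Union: {q0,q1,q2,q3}.
After 1: {q0,q1,q2,q3}.
δ(q0,0) = {q1,q2,q3,q4}; δ(q1,0) = {q2,q3}; δ(q2,0) = {q1}; δ(q3,0) = {q3,q4}.
Union: {q1,q2,q3,q4}.
After 0: {q1,q2,q3,q4}.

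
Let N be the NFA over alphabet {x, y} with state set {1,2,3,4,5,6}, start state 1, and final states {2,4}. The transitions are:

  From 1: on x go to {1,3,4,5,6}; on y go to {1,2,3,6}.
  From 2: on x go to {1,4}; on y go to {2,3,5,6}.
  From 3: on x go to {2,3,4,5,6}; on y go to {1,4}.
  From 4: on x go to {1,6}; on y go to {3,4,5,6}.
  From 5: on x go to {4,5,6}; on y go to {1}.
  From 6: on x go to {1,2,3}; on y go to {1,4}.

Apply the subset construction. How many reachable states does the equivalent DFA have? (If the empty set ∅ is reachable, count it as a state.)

4

Start state of the DFA: {1}.
{1} --x--> {1,3,4,5,6}  [new]
{1} --y--> {1,2,3,6}  [new]
{1,3,4,5,6} --x--> {1,2,3,4,5,6}  [new]
{1,3,4,5,6} --y--> {1,2,3,4,5,6}  [seen]
{1,2,3,6} --x--> {1,2,3,4,5,6}  [seen]
{1,2,3,6} --y--> {1,2,3,4,5,6}  [seen]
{1,2,3,4,5,6} --x--> {1,2,3,4,5,6}  [seen]
{1,2,3,4,5,6} --y--> {1,2,3,4,5,6}  [seen]
Reachable DFA states: {1}, {1,3,4,5,6}, {1,2,3,6}, {1,2,3,4,5,6}.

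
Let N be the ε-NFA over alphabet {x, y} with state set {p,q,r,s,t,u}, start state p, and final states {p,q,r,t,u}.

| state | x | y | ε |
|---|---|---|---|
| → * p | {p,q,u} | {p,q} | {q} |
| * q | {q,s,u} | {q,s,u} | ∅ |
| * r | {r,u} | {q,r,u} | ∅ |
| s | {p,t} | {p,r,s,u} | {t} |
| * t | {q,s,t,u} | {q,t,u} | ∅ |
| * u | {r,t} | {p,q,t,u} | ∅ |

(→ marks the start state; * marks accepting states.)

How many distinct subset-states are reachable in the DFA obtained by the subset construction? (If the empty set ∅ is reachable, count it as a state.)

3

Start state of the DFA: {p,q} (ε-closure of the NFA start).
{p,q} --x--> {p,q,s,t,u}  [new]
{p,q} --y--> {p,q,s,t,u}  [seen]
{p,q,s,t,u} --x--> {p,q,r,s,t,u}  [new]
{p,q,s,t,u} --y--> {p,q,r,s,t,u}  [seen]
{p,q,r,s,t,u} --x--> {p,q,r,s,t,u}  [seen]
{p,q,r,s,t,u} --y--> {p,q,r,s,t,u}  [seen]
Reachable DFA states: {p,q}, {p,q,s,t,u}, {p,q,r,s,t,u}.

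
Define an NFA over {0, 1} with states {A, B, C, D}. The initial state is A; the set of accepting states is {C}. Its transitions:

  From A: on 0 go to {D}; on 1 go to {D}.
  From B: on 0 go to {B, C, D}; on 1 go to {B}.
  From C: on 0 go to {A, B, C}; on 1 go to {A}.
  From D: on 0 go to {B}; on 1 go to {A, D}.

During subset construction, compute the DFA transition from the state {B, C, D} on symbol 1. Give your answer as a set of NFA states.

δ(B,1) = {B}; δ(C,1) = {A}; δ(D,1) = {A, D}.
Union: {A, B, D}.

{A, B, D}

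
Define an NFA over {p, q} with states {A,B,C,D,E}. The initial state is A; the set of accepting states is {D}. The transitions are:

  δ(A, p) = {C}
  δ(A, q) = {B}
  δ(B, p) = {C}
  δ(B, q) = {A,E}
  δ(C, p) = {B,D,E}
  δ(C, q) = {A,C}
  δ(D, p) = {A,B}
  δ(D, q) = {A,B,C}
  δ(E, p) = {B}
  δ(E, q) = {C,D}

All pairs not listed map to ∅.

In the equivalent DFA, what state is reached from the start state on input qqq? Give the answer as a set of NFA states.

Start: {A}.
δ(A,q) = {B}.
Union: {B}.
After q: {B}.
δ(B,q) = {A,E}.
Union: {A,E}.
After q: {A,E}.
δ(A,q) = {B}; δ(E,q) = {C,D}.
Union: {B,C,D}.
After q: {B,C,D}.

{B,C,D}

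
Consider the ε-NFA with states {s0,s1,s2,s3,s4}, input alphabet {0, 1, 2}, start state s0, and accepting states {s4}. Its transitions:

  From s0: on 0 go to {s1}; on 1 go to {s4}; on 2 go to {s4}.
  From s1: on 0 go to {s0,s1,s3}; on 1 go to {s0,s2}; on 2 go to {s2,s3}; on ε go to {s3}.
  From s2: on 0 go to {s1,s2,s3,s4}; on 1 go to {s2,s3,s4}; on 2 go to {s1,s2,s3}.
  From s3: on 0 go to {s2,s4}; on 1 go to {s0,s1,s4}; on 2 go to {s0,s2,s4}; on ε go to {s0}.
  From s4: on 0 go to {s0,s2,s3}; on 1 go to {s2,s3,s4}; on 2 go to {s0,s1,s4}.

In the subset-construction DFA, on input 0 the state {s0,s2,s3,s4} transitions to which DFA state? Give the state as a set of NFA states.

{s0,s1,s2,s3,s4}

δ(s0,0) = {s1}; δ(s2,0) = {s1,s2,s3,s4}; δ(s3,0) = {s2,s4}; δ(s4,0) = {s0,s2,s3}.
Union: {s0,s1,s2,s3,s4}.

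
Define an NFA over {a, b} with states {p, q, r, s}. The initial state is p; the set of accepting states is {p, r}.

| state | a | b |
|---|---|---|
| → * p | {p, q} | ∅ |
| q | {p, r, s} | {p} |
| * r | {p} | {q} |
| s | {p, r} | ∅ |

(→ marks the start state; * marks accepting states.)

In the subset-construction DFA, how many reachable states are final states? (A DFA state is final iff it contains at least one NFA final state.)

3

Start state of the DFA: {p}.
{p} --a--> {p, q}  [new]
{p} --b--> ∅  [new]
{p, q} --a--> {p, q, r, s}  [new]
{p, q} --b--> {p}  [seen]
∅ --a--> ∅  [seen]
∅ --b--> ∅  [seen]
{p, q, r, s} --a--> {p, q, r, s}  [seen]
{p, q, r, s} --b--> {p, q}  [seen]
Reachable DFA states: {p}, {p, q}, ∅, {p, q, r, s}.
Accepting DFA states (contain an NFA accepting state): {p}, {p, q}, {p, q, r, s}.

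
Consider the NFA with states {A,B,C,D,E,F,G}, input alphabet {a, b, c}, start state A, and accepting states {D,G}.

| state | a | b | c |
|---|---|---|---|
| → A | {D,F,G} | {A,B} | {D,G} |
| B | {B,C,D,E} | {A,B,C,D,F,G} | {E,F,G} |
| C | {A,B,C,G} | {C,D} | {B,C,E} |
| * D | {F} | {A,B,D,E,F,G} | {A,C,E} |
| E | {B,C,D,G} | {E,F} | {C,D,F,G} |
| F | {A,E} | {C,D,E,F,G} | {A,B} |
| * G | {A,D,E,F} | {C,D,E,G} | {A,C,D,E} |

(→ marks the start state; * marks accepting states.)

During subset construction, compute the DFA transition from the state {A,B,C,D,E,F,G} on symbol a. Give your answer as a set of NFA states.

δ(A,a) = {D,F,G}; δ(B,a) = {B,C,D,E}; δ(C,a) = {A,B,C,G}; δ(D,a) = {F}; δ(E,a) = {B,C,D,G}; δ(F,a) = {A,E}; δ(G,a) = {A,D,E,F}.
Union: {A,B,C,D,E,F,G}.

{A,B,C,D,E,F,G}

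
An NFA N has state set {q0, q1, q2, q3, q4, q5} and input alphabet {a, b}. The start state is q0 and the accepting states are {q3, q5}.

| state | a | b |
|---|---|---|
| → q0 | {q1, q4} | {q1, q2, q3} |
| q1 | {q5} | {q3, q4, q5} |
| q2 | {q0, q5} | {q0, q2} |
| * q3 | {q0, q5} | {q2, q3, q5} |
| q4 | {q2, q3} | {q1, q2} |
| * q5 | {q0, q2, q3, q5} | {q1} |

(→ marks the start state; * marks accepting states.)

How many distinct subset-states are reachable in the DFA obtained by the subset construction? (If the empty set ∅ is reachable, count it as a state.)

10

Start state of the DFA: {q0}.
{q0} --a--> {q1, q4}  [new]
{q0} --b--> {q1, q2, q3}  [new]
{q1, q4} --a--> {q2, q3, q5}  [new]
{q1, q4} --b--> {q1, q2, q3, q4, q5}  [new]
{q1, q2, q3} --a--> {q0, q5}  [new]
{q1, q2, q3} --b--> {q0, q2, q3, q4, q5}  [new]
{q2, q3, q5} --a--> {q0, q2, q3, q5}  [new]
{q2, q3, q5} --b--> {q0, q1, q2, q3, q5}  [new]
{q1, q2, q3, q4, q5} --a--> {q0, q2, q3, q5}  [seen]
{q1, q2, q3, q4, q5} --b--> {q0, q1, q2, q3, q4, q5}  [new]
{q0, q5} --a--> {q0, q1, q2, q3, q4, q5}  [seen]
{q0, q5} --b--> {q1, q2, q3}  [seen]
{q0, q2, q3, q4, q5} --a--> {q0, q1, q2, q3, q4, q5}  [seen]
{q0, q2, q3, q4, q5} --b--> {q0, q1, q2, q3, q5}  [seen]
{q0, q2, q3, q5} --a--> {q0, q1, q2, q3, q4, q5}  [seen]
{q0, q2, q3, q5} --b--> {q0, q1, q2, q3, q5}  [seen]
{q0, q1, q2, q3, q5} --a--> {q0, q1, q2, q3, q4, q5}  [seen]
{q0, q1, q2, q3, q5} --b--> {q0, q1, q2, q3, q4, q5}  [seen]
{q0, q1, q2, q3, q4, q5} --a--> {q0, q1, q2, q3, q4, q5}  [seen]
{q0, q1, q2, q3, q4, q5} --b--> {q0, q1, q2, q3, q4, q5}  [seen]
Reachable DFA states: {q0}, {q1, q4}, {q1, q2, q3}, {q2, q3, q5}, {q1, q2, q3, q4, q5}, {q0, q5}, {q0, q2, q3, q4, q5}, {q0, q2, q3, q5}, {q0, q1, q2, q3, q5}, {q0, q1, q2, q3, q4, q5}.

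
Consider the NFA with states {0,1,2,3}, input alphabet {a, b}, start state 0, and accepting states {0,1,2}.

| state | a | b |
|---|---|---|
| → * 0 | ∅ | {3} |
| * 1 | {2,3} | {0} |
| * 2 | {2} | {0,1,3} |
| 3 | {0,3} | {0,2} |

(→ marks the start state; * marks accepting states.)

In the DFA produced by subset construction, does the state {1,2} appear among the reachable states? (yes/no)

Start state of the DFA: {0}.
{0} --a--> ∅  [new]
{0} --b--> {3}  [new]
∅ --a--> ∅  [seen]
∅ --b--> ∅  [seen]
{3} --a--> {0,3}  [new]
{3} --b--> {0,2}  [new]
{0,3} --a--> {0,3}  [seen]
{0,3} --b--> {0,2,3}  [new]
{0,2} --a--> {2}  [new]
{0,2} --b--> {0,1,3}  [new]
{0,2,3} --a--> {0,2,3}  [seen]
{0,2,3} --b--> {0,1,2,3}  [new]
{2} --a--> {2}  [seen]
{2} --b--> {0,1,3}  [seen]
{0,1,3} --a--> {0,2,3}  [seen]
{0,1,3} --b--> {0,2,3}  [seen]
{0,1,2,3} --a--> {0,2,3}  [seen]
{0,1,2,3} --b--> {0,1,2,3}  [seen]
Reachable DFA states: {0}, ∅, {3}, {0,3}, {0,2}, {0,2,3}, {2}, {0,1,3}, {0,1,2,3}.
{1,2} is not among them.

no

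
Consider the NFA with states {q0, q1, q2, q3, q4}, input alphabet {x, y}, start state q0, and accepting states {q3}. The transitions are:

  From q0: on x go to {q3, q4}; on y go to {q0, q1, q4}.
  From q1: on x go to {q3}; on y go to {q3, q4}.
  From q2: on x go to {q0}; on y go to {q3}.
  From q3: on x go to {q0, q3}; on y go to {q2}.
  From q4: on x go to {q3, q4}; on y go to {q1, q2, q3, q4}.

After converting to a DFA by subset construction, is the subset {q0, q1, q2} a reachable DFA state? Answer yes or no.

no

Start state of the DFA: {q0}.
{q0} --x--> {q3, q4}  [new]
{q0} --y--> {q0, q1, q4}  [new]
{q3, q4} --x--> {q0, q3, q4}  [new]
{q3, q4} --y--> {q1, q2, q3, q4}  [new]
{q0, q1, q4} --x--> {q3, q4}  [seen]
{q0, q1, q4} --y--> {q0, q1, q2, q3, q4}  [new]
{q0, q3, q4} --x--> {q0, q3, q4}  [seen]
{q0, q3, q4} --y--> {q0, q1, q2, q3, q4}  [seen]
{q1, q2, q3, q4} --x--> {q0, q3, q4}  [seen]
{q1, q2, q3, q4} --y--> {q1, q2, q3, q4}  [seen]
{q0, q1, q2, q3, q4} --x--> {q0, q3, q4}  [seen]
{q0, q1, q2, q3, q4} --y--> {q0, q1, q2, q3, q4}  [seen]
Reachable DFA states: {q0}, {q3, q4}, {q0, q1, q4}, {q0, q3, q4}, {q1, q2, q3, q4}, {q0, q1, q2, q3, q4}.
{q0, q1, q2} is not among them.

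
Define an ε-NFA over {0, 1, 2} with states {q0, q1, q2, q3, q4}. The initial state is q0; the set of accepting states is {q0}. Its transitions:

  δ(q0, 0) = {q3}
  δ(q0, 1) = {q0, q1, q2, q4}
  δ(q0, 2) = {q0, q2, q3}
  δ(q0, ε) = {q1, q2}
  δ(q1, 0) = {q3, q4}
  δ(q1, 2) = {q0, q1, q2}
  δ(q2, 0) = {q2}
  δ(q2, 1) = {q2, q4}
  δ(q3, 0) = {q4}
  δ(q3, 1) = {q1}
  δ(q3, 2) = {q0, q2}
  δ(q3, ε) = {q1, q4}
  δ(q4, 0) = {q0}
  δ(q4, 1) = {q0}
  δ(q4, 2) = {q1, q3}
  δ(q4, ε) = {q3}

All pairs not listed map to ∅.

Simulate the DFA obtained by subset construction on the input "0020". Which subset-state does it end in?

Start: {q0, q1, q2}.
δ(q0,0) = {q3}; δ(q1,0) = {q3, q4}; δ(q2,0) = {q2}.
Union: {q2, q3, q4}.
ε-closure gives {q1, q2, q3, q4}.
After 0: {q1, q2, q3, q4}.
δ(q1,0) = {q3, q4}; δ(q2,0) = {q2}; δ(q3,0) = {q4}; δ(q4,0) = {q0}.
Union: {q0, q2, q3, q4}.
ε-closure gives {q0, q1, q2, q3, q4}.
After 0: {q0, q1, q2, q3, q4}.
δ(q0,2) = {q0, q2, q3}; δ(q1,2) = {q0, q1, q2}; δ(q2,2) = ∅; δ(q3,2) = {q0, q2}; δ(q4,2) = {q1, q3}.
Union: {q0, q1, q2, q3}.
ε-closure gives {q0, q1, q2, q3, q4}.
After 2: {q0, q1, q2, q3, q4}.
δ(q0,0) = {q3}; δ(q1,0) = {q3, q4}; δ(q2,0) = {q2}; δ(q3,0) = {q4}; δ(q4,0) = {q0}.
Union: {q0, q2, q3, q4}.
ε-closure gives {q0, q1, q2, q3, q4}.
After 0: {q0, q1, q2, q3, q4}.

{q0, q1, q2, q3, q4}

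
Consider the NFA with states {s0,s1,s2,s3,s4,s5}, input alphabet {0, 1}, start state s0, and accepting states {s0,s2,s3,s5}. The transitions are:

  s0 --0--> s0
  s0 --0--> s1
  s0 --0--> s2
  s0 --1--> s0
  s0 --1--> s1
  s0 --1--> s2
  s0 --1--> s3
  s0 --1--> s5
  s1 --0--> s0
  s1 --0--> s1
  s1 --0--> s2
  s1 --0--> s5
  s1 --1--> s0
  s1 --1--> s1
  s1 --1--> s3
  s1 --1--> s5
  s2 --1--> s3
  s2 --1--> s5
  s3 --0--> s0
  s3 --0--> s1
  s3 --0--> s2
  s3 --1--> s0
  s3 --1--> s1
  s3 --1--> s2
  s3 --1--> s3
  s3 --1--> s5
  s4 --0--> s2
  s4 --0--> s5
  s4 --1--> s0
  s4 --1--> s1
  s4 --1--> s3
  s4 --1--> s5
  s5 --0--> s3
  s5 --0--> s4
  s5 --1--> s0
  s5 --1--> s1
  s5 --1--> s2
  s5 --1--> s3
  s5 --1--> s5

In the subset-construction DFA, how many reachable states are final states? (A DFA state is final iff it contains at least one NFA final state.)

Start state of the DFA: {s0}.
{s0} --0--> {s0,s1,s2}  [new]
{s0} --1--> {s0,s1,s2,s3,s5}  [new]
{s0,s1,s2} --0--> {s0,s1,s2,s5}  [new]
{s0,s1,s2} --1--> {s0,s1,s2,s3,s5}  [seen]
{s0,s1,s2,s3,s5} --0--> {s0,s1,s2,s3,s4,s5}  [new]
{s0,s1,s2,s3,s5} --1--> {s0,s1,s2,s3,s5}  [seen]
{s0,s1,s2,s5} --0--> {s0,s1,s2,s3,s4,s5}  [seen]
{s0,s1,s2,s5} --1--> {s0,s1,s2,s3,s5}  [seen]
{s0,s1,s2,s3,s4,s5} --0--> {s0,s1,s2,s3,s4,s5}  [seen]
{s0,s1,s2,s3,s4,s5} --1--> {s0,s1,s2,s3,s5}  [seen]
Reachable DFA states: {s0}, {s0,s1,s2}, {s0,s1,s2,s3,s5}, {s0,s1,s2,s5}, {s0,s1,s2,s3,s4,s5}.
Accepting DFA states (contain an NFA accepting state): {s0}, {s0,s1,s2}, {s0,s1,s2,s3,s5}, {s0,s1,s2,s5}, {s0,s1,s2,s3,s4,s5}.

5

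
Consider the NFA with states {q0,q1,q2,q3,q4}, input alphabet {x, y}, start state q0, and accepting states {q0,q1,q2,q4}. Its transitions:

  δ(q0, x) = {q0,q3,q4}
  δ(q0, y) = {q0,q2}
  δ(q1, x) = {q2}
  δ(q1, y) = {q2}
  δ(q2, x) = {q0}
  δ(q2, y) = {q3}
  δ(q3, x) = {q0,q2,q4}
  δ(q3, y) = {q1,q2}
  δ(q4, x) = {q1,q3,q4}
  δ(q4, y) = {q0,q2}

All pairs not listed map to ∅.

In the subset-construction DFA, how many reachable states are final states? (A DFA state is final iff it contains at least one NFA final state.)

Start state of the DFA: {q0}.
{q0} --x--> {q0,q3,q4}  [new]
{q0} --y--> {q0,q2}  [new]
{q0,q3,q4} --x--> {q0,q1,q2,q3,q4}  [new]
{q0,q3,q4} --y--> {q0,q1,q2}  [new]
{q0,q2} --x--> {q0,q3,q4}  [seen]
{q0,q2} --y--> {q0,q2,q3}  [new]
{q0,q1,q2,q3,q4} --x--> {q0,q1,q2,q3,q4}  [seen]
{q0,q1,q2,q3,q4} --y--> {q0,q1,q2,q3}  [new]
{q0,q1,q2} --x--> {q0,q2,q3,q4}  [new]
{q0,q1,q2} --y--> {q0,q2,q3}  [seen]
{q0,q2,q3} --x--> {q0,q2,q3,q4}  [seen]
{q0,q2,q3} --y--> {q0,q1,q2,q3}  [seen]
{q0,q1,q2,q3} --x--> {q0,q2,q3,q4}  [seen]
{q0,q1,q2,q3} --y--> {q0,q1,q2,q3}  [seen]
{q0,q2,q3,q4} --x--> {q0,q1,q2,q3,q4}  [seen]
{q0,q2,q3,q4} --y--> {q0,q1,q2,q3}  [seen]
Reachable DFA states: {q0}, {q0,q3,q4}, {q0,q2}, {q0,q1,q2,q3,q4}, {q0,q1,q2}, {q0,q2,q3}, {q0,q1,q2,q3}, {q0,q2,q3,q4}.
Accepting DFA states (contain an NFA accepting state): {q0}, {q0,q3,q4}, {q0,q2}, {q0,q1,q2,q3,q4}, {q0,q1,q2}, {q0,q2,q3}, {q0,q1,q2,q3}, {q0,q2,q3,q4}.

8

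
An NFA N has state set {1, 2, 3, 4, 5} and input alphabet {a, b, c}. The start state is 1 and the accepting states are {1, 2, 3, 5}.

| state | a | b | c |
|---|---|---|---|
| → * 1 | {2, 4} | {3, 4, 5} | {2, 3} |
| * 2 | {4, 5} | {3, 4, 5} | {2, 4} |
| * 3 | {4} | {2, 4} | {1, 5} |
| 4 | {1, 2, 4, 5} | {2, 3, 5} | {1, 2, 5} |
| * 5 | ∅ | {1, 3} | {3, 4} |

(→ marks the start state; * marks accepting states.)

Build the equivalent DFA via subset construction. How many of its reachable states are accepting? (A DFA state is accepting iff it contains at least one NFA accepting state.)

10

Start state of the DFA: {1}.
{1} --a--> {2, 4}  [new]
{1} --b--> {3, 4, 5}  [new]
{1} --c--> {2, 3}  [new]
{2, 4} --a--> {1, 2, 4, 5}  [new]
{2, 4} --b--> {2, 3, 4, 5}  [new]
{2, 4} --c--> {1, 2, 4, 5}  [seen]
{3, 4, 5} --a--> {1, 2, 4, 5}  [seen]
{3, 4, 5} --b--> {1, 2, 3, 4, 5}  [new]
{3, 4, 5} --c--> {1, 2, 3, 4, 5}  [seen]
{2, 3} --a--> {4, 5}  [new]
{2, 3} --b--> {2, 3, 4, 5}  [seen]
{2, 3} --c--> {1, 2, 4, 5}  [seen]
{1, 2, 4, 5} --a--> {1, 2, 4, 5}  [seen]
{1, 2, 4, 5} --b--> {1, 2, 3, 4, 5}  [seen]
{1, 2, 4, 5} --c--> {1, 2, 3, 4, 5}  [seen]
{2, 3, 4, 5} --a--> {1, 2, 4, 5}  [seen]
{2, 3, 4, 5} --b--> {1, 2, 3, 4, 5}  [seen]
{2, 3, 4, 5} --c--> {1, 2, 3, 4, 5}  [seen]
{1, 2, 3, 4, 5} --a--> {1, 2, 4, 5}  [seen]
{1, 2, 3, 4, 5} --b--> {1, 2, 3, 4, 5}  [seen]
{1, 2, 3, 4, 5} --c--> {1, 2, 3, 4, 5}  [seen]
{4, 5} --a--> {1, 2, 4, 5}  [seen]
{4, 5} --b--> {1, 2, 3, 5}  [new]
{4, 5} --c--> {1, 2, 3, 4, 5}  [seen]
{1, 2, 3, 5} --a--> {2, 4, 5}  [new]
{1, 2, 3, 5} --b--> {1, 2, 3, 4, 5}  [seen]
{1, 2, 3, 5} --c--> {1, 2, 3, 4, 5}  [seen]
{2, 4, 5} --a--> {1, 2, 4, 5}  [seen]
{2, 4, 5} --b--> {1, 2, 3, 4, 5}  [seen]
{2, 4, 5} --c--> {1, 2, 3, 4, 5}  [seen]
Reachable DFA states: {1}, {2, 4}, {3, 4, 5}, {2, 3}, {1, 2, 4, 5}, {2, 3, 4, 5}, {1, 2, 3, 4, 5}, {4, 5}, {1, 2, 3, 5}, {2, 4, 5}.
Accepting DFA states (contain an NFA accepting state): {1}, {2, 4}, {3, 4, 5}, {2, 3}, {1, 2, 4, 5}, {2, 3, 4, 5}, {1, 2, 3, 4, 5}, {4, 5}, {1, 2, 3, 5}, {2, 4, 5}.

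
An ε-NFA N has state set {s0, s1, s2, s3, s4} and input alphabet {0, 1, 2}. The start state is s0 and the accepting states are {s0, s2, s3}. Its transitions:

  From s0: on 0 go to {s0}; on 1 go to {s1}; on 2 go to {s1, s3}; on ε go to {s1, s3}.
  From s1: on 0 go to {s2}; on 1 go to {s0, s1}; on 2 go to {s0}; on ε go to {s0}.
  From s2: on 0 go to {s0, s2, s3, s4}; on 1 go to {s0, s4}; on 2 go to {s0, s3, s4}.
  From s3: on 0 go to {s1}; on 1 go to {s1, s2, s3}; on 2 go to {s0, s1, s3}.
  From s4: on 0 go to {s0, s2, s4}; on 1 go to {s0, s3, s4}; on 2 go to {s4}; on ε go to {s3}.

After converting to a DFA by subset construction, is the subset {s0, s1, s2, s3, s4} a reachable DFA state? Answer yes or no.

Start state of the DFA: {s0, s1, s3} (ε-closure of the NFA start).
{s0, s1, s3} --0--> {s0, s1, s2, s3}  [new]
{s0, s1, s3} --1--> {s0, s1, s2, s3}  [seen]
{s0, s1, s3} --2--> {s0, s1, s3}  [seen]
{s0, s1, s2, s3} --0--> {s0, s1, s2, s3, s4}  [new]
{s0, s1, s2, s3} --1--> {s0, s1, s2, s3, s4}  [seen]
{s0, s1, s2, s3} --2--> {s0, s1, s3, s4}  [new]
{s0, s1, s2, s3, s4} --0--> {s0, s1, s2, s3, s4}  [seen]
{s0, s1, s2, s3, s4} --1--> {s0, s1, s2, s3, s4}  [seen]
{s0, s1, s2, s3, s4} --2--> {s0, s1, s3, s4}  [seen]
{s0, s1, s3, s4} --0--> {s0, s1, s2, s3, s4}  [seen]
{s0, s1, s3, s4} --1--> {s0, s1, s2, s3, s4}  [seen]
{s0, s1, s3, s4} --2--> {s0, s1, s3, s4}  [seen]
Reachable DFA states: {s0, s1, s3}, {s0, s1, s2, s3}, {s0, s1, s2, s3, s4}, {s0, s1, s3, s4}.
{s0, s1, s2, s3, s4} is among them.

yes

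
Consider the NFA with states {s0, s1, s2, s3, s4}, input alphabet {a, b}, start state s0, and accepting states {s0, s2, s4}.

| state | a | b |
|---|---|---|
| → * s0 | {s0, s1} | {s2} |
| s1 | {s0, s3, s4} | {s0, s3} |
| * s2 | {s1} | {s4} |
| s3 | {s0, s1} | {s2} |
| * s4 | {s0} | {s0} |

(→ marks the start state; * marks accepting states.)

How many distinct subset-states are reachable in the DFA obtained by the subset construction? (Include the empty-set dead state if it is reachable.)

Start state of the DFA: {s0}.
{s0} --a--> {s0, s1}  [new]
{s0} --b--> {s2}  [new]
{s0, s1} --a--> {s0, s1, s3, s4}  [new]
{s0, s1} --b--> {s0, s2, s3}  [new]
{s2} --a--> {s1}  [new]
{s2} --b--> {s4}  [new]
{s0, s1, s3, s4} --a--> {s0, s1, s3, s4}  [seen]
{s0, s1, s3, s4} --b--> {s0, s2, s3}  [seen]
{s0, s2, s3} --a--> {s0, s1}  [seen]
{s0, s2, s3} --b--> {s2, s4}  [new]
{s1} --a--> {s0, s3, s4}  [new]
{s1} --b--> {s0, s3}  [new]
{s4} --a--> {s0}  [seen]
{s4} --b--> {s0}  [seen]
{s2, s4} --a--> {s0, s1}  [seen]
{s2, s4} --b--> {s0, s4}  [new]
{s0, s3, s4} --a--> {s0, s1}  [seen]
{s0, s3, s4} --b--> {s0, s2}  [new]
{s0, s3} --a--> {s0, s1}  [seen]
{s0, s3} --b--> {s2}  [seen]
{s0, s4} --a--> {s0, s1}  [seen]
{s0, s4} --b--> {s0, s2}  [seen]
{s0, s2} --a--> {s0, s1}  [seen]
{s0, s2} --b--> {s2, s4}  [seen]
Reachable DFA states: {s0}, {s0, s1}, {s2}, {s0, s1, s3, s4}, {s0, s2, s3}, {s1}, {s4}, {s2, s4}, {s0, s3, s4}, {s0, s3}, {s0, s4}, {s0, s2}.

12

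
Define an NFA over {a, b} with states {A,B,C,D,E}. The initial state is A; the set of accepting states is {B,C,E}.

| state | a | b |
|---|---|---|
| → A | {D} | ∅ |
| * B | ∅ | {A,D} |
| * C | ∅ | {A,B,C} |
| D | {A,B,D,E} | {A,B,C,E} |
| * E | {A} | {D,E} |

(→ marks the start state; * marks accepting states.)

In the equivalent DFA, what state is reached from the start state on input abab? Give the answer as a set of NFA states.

Start: {A}.
δ(A,a) = {D}.
Union: {D}.
After a: {D}.
δ(D,b) = {A,B,C,E}.
Union: {A,B,C,E}.
After b: {A,B,C,E}.
δ(A,a) = {D}; δ(B,a) = ∅; δ(C,a) = ∅; δ(E,a) = {A}.
Union: {A,D}.
After a: {A,D}.
δ(A,b) = ∅; δ(D,b) = {A,B,C,E}.
Union: {A,B,C,E}.
After b: {A,B,C,E}.

{A,B,C,E}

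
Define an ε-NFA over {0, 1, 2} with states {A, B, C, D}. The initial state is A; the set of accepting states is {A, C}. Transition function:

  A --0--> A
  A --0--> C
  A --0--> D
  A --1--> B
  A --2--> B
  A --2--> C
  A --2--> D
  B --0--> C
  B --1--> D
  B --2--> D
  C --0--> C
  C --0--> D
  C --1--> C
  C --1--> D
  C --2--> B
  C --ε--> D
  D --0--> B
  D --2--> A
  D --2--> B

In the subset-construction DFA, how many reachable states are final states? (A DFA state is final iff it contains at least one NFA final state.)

Start state of the DFA: {A} (ε-closure of the NFA start).
{A} --0--> {A, C, D}  [new]
{A} --1--> {B}  [new]
{A} --2--> {B, C, D}  [new]
{A, C, D} --0--> {A, B, C, D}  [new]
{A, C, D} --1--> {B, C, D}  [seen]
{A, C, D} --2--> {A, B, C, D}  [seen]
{B} --0--> {C, D}  [new]
{B} --1--> {D}  [new]
{B} --2--> {D}  [seen]
{B, C, D} --0--> {B, C, D}  [seen]
{B, C, D} --1--> {C, D}  [seen]
{B, C, D} --2--> {A, B, D}  [new]
{A, B, C, D} --0--> {A, B, C, D}  [seen]
{A, B, C, D} --1--> {B, C, D}  [seen]
{A, B, C, D} --2--> {A, B, C, D}  [seen]
{C, D} --0--> {B, C, D}  [seen]
{C, D} --1--> {C, D}  [seen]
{C, D} --2--> {A, B}  [new]
{D} --0--> {B}  [seen]
{D} --1--> ∅  [new]
{D} --2--> {A, B}  [seen]
{A, B, D} --0--> {A, B, C, D}  [seen]
{A, B, D} --1--> {B, D}  [new]
{A, B, D} --2--> {A, B, C, D}  [seen]
{A, B} --0--> {A, C, D}  [seen]
{A, B} --1--> {B, D}  [seen]
{A, B} --2--> {B, C, D}  [seen]
∅ --0--> ∅  [seen]
∅ --1--> ∅  [seen]
∅ --2--> ∅  [seen]
{B, D} --0--> {B, C, D}  [seen]
{B, D} --1--> {D}  [seen]
{B, D} --2--> {A, B, D}  [seen]
Reachable DFA states: {A}, {A, C, D}, {B}, {B, C, D}, {A, B, C, D}, {C, D}, {D}, {A, B, D}, {A, B}, ∅, {B, D}.
Accepting DFA states (contain an NFA accepting state): {A}, {A, C, D}, {B, C, D}, {A, B, C, D}, {C, D}, {A, B, D}, {A, B}.

7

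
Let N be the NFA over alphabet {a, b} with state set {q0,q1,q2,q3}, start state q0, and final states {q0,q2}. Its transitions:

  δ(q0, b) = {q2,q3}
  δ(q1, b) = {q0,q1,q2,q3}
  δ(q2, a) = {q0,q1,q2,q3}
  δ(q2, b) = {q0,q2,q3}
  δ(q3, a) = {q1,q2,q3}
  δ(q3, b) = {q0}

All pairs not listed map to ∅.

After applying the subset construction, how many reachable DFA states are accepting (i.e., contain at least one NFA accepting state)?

Start state of the DFA: {q0}.
{q0} --a--> ∅  [new]
{q0} --b--> {q2,q3}  [new]
∅ --a--> ∅  [seen]
∅ --b--> ∅  [seen]
{q2,q3} --a--> {q0,q1,q2,q3}  [new]
{q2,q3} --b--> {q0,q2,q3}  [new]
{q0,q1,q2,q3} --a--> {q0,q1,q2,q3}  [seen]
{q0,q1,q2,q3} --b--> {q0,q1,q2,q3}  [seen]
{q0,q2,q3} --a--> {q0,q1,q2,q3}  [seen]
{q0,q2,q3} --b--> {q0,q2,q3}  [seen]
Reachable DFA states: {q0}, ∅, {q2,q3}, {q0,q1,q2,q3}, {q0,q2,q3}.
Accepting DFA states (contain an NFA accepting state): {q0}, {q2,q3}, {q0,q1,q2,q3}, {q0,q2,q3}.

4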